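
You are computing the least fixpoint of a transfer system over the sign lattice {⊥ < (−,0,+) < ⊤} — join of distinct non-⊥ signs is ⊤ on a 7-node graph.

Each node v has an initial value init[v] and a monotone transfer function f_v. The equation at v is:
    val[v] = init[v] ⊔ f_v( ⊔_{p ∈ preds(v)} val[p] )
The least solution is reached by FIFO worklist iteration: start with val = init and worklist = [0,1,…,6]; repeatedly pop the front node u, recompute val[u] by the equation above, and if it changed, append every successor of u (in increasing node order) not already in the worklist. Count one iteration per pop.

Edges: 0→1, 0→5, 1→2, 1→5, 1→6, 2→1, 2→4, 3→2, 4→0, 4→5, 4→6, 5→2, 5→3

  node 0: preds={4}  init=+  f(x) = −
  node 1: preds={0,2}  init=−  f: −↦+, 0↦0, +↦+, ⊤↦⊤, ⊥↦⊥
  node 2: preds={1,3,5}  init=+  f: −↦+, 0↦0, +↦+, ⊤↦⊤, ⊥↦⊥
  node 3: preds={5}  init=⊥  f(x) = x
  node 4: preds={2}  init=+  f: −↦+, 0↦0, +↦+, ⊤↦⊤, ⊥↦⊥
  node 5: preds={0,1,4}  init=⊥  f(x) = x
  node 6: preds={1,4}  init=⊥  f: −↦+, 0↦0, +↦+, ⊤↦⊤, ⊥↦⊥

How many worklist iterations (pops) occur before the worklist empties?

12

Iteration log — 12 steps:
  step 1. node 0  ⊔preds=+  new=⊤  old=+  +wl: 
  step 2. node 1  ⊔preds=⊤  new=⊤  old=−  +wl: 
  step 3. node 2  ⊔preds=⊤  new=⊤  old=+  +wl: 1
  step 4. node 3  ⊔preds=⊥  new=⊥  stable
  step 5. node 4  ⊔preds=⊤  new=⊤  old=+  +wl: 0
  step 6. node 5  ⊔preds=⊤  new=⊤  old=⊥  +wl: 2,3
  step 7. node 6  ⊔preds=⊤  new=⊤  old=⊥  +wl: 
  step 8. node 1  ⊔preds=⊤  new=⊤  stable
  step 9. node 0  ⊔preds=⊤  new=⊤  stable
  step 10. node 2  ⊔preds=⊤  new=⊤  stable
  step 11. node 3  ⊔preds=⊤  new=⊤  old=⊥  +wl: 2
  step 12. node 2  ⊔preds=⊤  new=⊤  stable

Least fixpoint reached:
  node 0: ⊤
  node 1: ⊤
  node 2: ⊤
  node 3: ⊤
  node 4: ⊤
  node 5: ⊤
  node 6: ⊤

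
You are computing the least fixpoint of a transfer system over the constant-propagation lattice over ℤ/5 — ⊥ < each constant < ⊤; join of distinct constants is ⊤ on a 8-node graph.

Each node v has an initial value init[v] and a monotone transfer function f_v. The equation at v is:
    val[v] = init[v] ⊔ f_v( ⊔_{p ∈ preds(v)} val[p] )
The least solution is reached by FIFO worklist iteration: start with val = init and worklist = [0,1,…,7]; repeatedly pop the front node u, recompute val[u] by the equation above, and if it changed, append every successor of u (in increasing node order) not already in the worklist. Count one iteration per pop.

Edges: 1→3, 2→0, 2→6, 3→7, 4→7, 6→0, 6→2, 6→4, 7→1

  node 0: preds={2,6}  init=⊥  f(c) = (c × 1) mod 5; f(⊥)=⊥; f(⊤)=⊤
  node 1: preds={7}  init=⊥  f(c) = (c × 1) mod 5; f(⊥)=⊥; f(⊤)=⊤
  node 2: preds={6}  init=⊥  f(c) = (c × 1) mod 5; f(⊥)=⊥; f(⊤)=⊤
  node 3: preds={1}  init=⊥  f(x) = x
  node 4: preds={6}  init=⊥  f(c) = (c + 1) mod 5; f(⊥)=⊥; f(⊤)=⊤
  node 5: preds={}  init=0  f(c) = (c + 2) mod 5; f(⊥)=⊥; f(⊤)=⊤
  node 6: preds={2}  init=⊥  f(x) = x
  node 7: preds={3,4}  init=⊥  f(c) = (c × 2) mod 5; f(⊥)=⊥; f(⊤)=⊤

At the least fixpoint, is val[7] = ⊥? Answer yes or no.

Worklist (8 pops):
  #1 pop 0: in=⊥ → ⊥ (no change)
  #2 pop 1: in=⊥ → ⊥ (no change)
  #3 pop 2: in=⊥ → ⊥ (no change)
  #4 pop 3: in=⊥ → ⊥ (no change)
  #5 pop 4: in=⊥ → ⊥ (no change)
  #6 pop 5: in=⊥ → 0 (no change)
  #7 pop 6: in=⊥ → ⊥ (no change)
  #8 pop 7: in=⊥ → ⊥ (no change)

Fixpoint:
  val[0] = ⊥
  val[1] = ⊥
  val[2] = ⊥
  val[3] = ⊥
  val[4] = ⊥
  val[5] = 0
  val[6] = ⊥
  val[7] = ⊥

yes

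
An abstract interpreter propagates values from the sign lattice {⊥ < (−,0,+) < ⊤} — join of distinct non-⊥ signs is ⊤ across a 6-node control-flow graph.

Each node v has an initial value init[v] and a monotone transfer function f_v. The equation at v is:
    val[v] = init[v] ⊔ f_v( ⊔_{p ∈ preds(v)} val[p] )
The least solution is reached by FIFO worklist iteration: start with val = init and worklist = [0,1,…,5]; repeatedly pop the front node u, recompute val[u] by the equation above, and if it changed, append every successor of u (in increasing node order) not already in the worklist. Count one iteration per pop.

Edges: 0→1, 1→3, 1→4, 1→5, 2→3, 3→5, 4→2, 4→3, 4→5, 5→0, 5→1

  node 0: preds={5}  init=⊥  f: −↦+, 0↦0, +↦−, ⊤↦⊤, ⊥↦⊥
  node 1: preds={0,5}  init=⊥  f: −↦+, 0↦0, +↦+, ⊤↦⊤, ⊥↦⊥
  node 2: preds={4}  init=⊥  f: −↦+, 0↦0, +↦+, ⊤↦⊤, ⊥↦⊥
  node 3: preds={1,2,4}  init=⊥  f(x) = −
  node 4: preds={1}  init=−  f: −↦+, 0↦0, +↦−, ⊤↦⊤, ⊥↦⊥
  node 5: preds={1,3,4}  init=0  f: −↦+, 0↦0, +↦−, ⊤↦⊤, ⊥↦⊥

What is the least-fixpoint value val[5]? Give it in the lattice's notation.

⊤

Worklist (13 pops):
  #1 pop 0: in=0 → 0 (was ⊥); enqueue []
  #2 pop 1: in=0 → 0 (was ⊥); enqueue []
  #3 pop 2: in=− → + (was ⊥); enqueue []
  #4 pop 3: in=⊤ → − (was ⊥); enqueue []
  #5 pop 4: in=0 → ⊤ (was −); enqueue [2,3]
  #6 pop 5: in=⊤ → ⊤ (was 0); enqueue [0,1]
  #7 pop 2: in=⊤ → ⊤ (was +); enqueue []
  #8 pop 3: in=⊤ → − (no change)
  #9 pop 0: in=⊤ → ⊤ (was 0); enqueue []
  #10 pop 1: in=⊤ → ⊤ (was 0); enqueue [3,4,5]
  #11 pop 3: in=⊤ → − (no change)
  #12 pop 4: in=⊤ → ⊤ (no change)
  #13 pop 5: in=⊤ → ⊤ (no change)

Fixpoint:
  val[0] = ⊤
  val[1] = ⊤
  val[2] = ⊤
  val[3] = −
  val[4] = ⊤
  val[5] = ⊤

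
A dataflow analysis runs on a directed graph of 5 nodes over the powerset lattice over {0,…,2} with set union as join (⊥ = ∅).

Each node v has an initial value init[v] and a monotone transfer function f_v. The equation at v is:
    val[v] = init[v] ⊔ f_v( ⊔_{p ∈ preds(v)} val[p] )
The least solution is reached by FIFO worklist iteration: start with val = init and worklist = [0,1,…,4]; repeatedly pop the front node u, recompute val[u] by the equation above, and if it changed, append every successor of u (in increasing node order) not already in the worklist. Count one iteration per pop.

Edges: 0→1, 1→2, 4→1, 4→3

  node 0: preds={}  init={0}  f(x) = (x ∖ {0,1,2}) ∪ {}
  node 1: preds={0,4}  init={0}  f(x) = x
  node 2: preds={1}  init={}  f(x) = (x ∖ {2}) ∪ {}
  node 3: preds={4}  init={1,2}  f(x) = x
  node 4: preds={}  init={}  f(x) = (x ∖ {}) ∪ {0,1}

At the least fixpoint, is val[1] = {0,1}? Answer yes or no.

yes

Iteration log — 8 steps:
  step 1. node 0  ⊔preds={}  new={0}  stable
  step 2. node 1  ⊔preds={0}  new={0}  stable
  step 3. node 2  ⊔preds={0}  new={0}  old={}  +wl: 
  step 4. node 3  ⊔preds={}  new={1,2}  stable
  step 5. node 4  ⊔preds={}  new={0,1}  old={}  +wl: 1,3
  step 6. node 1  ⊔preds={0,1}  new={0,1}  old={0}  +wl: 2
  step 7. node 3  ⊔preds={0,1}  new={0,1,2}  old={1,2}  +wl: 
  step 8. node 2  ⊔preds={0,1}  new={0,1}  old={0}  +wl: 

Least fixpoint reached:
  node 0: {0}
  node 1: {0,1}
  node 2: {0,1}
  node 3: {0,1,2}
  node 4: {0,1}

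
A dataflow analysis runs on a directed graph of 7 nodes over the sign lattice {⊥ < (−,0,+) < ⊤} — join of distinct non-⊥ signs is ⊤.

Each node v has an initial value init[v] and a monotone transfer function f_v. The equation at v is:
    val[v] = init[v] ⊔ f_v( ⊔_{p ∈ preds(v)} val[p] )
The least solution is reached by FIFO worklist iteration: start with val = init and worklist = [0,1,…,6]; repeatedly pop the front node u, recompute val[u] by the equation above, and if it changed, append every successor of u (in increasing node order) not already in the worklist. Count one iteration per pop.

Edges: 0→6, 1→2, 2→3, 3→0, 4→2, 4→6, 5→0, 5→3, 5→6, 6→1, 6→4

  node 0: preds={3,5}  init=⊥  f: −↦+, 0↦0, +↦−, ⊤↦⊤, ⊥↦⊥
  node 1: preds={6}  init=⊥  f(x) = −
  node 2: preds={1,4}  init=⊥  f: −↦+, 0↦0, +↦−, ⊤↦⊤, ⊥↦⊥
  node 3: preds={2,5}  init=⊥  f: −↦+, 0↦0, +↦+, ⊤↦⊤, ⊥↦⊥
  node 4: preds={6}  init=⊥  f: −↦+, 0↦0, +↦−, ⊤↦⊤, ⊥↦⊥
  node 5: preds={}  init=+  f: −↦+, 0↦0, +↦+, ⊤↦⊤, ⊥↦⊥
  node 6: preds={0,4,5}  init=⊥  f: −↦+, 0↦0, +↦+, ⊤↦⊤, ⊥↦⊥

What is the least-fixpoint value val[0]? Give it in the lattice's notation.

⊤

Worklist (15 pops):
  #1 pop 0: in=+ → − (was ⊥); enqueue []
  #2 pop 1: in=⊥ → − (was ⊥); enqueue []
  #3 pop 2: in=− → + (was ⊥); enqueue []
  #4 pop 3: in=+ → + (was ⊥); enqueue [0]
  #5 pop 4: in=⊥ → ⊥ (no change)
  #6 pop 5: in=⊥ → + (no change)
  #7 pop 6: in=⊤ → ⊤ (was ⊥); enqueue [1,4]
  #8 pop 0: in=+ → − (no change)
  #9 pop 1: in=⊤ → − (no change)
  #10 pop 4: in=⊤ → ⊤ (was ⊥); enqueue [2,6]
  #11 pop 2: in=⊤ → ⊤ (was +); enqueue [3]
  #12 pop 6: in=⊤ → ⊤ (no change)
  #13 pop 3: in=⊤ → ⊤ (was +); enqueue [0]
  #14 pop 0: in=⊤ → ⊤ (was −); enqueue [6]
  #15 pop 6: in=⊤ → ⊤ (no change)

Fixpoint:
  val[0] = ⊤
  val[1] = −
  val[2] = ⊤
  val[3] = ⊤
  val[4] = ⊤
  val[5] = +
  val[6] = ⊤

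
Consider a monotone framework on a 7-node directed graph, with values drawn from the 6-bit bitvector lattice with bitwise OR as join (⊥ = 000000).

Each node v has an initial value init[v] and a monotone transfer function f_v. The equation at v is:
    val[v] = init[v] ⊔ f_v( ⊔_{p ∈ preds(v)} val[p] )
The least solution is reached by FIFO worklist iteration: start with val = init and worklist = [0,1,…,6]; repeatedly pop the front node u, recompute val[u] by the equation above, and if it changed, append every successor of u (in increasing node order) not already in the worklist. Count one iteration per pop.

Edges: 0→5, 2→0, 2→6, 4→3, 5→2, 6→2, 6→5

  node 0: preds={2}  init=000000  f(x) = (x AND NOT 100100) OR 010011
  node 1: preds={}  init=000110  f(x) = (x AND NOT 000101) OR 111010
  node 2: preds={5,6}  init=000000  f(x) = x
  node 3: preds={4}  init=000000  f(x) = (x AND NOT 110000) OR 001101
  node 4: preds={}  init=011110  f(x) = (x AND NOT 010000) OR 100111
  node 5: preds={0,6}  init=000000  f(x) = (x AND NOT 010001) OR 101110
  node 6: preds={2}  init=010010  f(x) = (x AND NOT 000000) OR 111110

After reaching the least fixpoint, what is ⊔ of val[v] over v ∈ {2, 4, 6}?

111111

Worklist (14 pops):
  #1 pop 0: in=000000 → 010011 (was 000000); enqueue []
  #2 pop 1: in=000000 → 111110 (was 000110); enqueue []
  #3 pop 2: in=010010 → 010010 (was 000000); enqueue [0]
  #4 pop 3: in=011110 → 001111 (was 000000); enqueue []
  #5 pop 4: in=000000 → 111111 (was 011110); enqueue [3]
  #6 pop 5: in=010011 → 101110 (was 000000); enqueue [2]
  #7 pop 6: in=010010 → 111110 (was 010010); enqueue [5]
  #8 pop 0: in=010010 → 010011 (no change)
  #9 pop 3: in=111111 → 001111 (no change)
  #10 pop 2: in=111110 → 111110 (was 010010); enqueue [0,6]
  #11 pop 5: in=111111 → 101110 (no change)
  #12 pop 0: in=111110 → 011011 (was 010011); enqueue [5]
  #13 pop 6: in=111110 → 111110 (no change)
  #14 pop 5: in=111111 → 101110 (no change)

Fixpoint:
  val[0] = 011011
  val[1] = 111110
  val[2] = 111110
  val[3] = 001111
  val[4] = 111111
  val[5] = 101110
  val[6] = 111110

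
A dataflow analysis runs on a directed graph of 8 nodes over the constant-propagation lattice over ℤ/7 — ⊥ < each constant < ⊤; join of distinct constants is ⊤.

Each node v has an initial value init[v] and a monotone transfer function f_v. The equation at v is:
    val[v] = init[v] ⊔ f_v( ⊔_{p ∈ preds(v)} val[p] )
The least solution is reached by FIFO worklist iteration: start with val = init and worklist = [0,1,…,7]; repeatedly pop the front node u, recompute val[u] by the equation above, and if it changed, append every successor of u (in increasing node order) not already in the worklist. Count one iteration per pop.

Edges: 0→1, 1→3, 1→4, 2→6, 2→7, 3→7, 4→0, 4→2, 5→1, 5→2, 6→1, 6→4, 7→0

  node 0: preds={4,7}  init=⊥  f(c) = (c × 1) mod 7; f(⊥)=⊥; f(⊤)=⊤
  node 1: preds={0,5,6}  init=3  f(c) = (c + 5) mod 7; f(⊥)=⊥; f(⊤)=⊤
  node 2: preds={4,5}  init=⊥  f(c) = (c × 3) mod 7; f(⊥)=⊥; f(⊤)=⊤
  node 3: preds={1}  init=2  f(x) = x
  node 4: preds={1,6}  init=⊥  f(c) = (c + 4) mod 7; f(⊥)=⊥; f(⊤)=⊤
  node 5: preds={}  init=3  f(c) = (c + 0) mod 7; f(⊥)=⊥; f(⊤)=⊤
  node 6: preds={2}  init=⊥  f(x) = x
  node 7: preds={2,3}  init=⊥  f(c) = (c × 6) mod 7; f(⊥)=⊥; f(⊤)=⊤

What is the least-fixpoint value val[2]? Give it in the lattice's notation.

Iteration log — 16 steps:
  step 1. node 0  ⊔preds=⊥  new=⊥  stable
  step 2. node 1  ⊔preds=3  new=⊤  old=3  +wl: 
  step 3. node 2  ⊔preds=3  new=2  old=⊥  +wl: 
  step 4. node 3  ⊔preds=⊤  new=⊤  old=2  +wl: 
  step 5. node 4  ⊔preds=⊤  new=⊤  old=⊥  +wl: 0,2
  step 6. node 5  ⊔preds=⊥  new=3  stable
  step 7. node 6  ⊔preds=2  new=2  old=⊥  +wl: 1,4
  step 8. node 7  ⊔preds=⊤  new=⊤  old=⊥  +wl: 
  step 9. node 0  ⊔preds=⊤  new=⊤  old=⊥  +wl: 
  step 10. node 2  ⊔preds=⊤  new=⊤  old=2  +wl: 6,7
  step 11. node 1  ⊔preds=⊤  new=⊤  stable
  step 12. node 4  ⊔preds=⊤  new=⊤  stable
  step 13. node 6  ⊔preds=⊤  new=⊤  old=2  +wl: 1,4
  step 14. node 7  ⊔preds=⊤  new=⊤  stable
  step 15. node 1  ⊔preds=⊤  new=⊤  stable
  step 16. node 4  ⊔preds=⊤  new=⊤  stable

Least fixpoint reached:
  node 0: ⊤
  node 1: ⊤
  node 2: ⊤
  node 3: ⊤
  node 4: ⊤
  node 5: 3
  node 6: ⊤
  node 7: ⊤

⊤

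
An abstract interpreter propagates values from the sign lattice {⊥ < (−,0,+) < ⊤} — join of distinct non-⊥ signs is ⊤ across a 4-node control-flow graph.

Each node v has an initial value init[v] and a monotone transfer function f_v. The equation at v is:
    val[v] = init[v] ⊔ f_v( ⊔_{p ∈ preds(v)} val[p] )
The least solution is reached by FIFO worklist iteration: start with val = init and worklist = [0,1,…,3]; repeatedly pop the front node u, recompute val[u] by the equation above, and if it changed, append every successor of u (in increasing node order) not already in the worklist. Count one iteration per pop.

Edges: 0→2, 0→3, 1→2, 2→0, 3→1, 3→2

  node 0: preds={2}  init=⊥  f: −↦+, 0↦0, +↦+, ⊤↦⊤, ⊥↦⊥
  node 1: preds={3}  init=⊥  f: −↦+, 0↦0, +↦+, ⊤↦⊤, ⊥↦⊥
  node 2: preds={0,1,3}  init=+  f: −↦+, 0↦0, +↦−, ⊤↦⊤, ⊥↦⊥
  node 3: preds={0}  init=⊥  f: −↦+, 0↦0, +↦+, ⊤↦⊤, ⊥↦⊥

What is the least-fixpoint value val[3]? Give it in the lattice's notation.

⊤

Trace (10 dequeues):
  [1] u=0 | in + | out + | prev ⊥ | push {}
  [2] u=1 | in ⊥ | out ⊥ | ==
  [3] u=2 | in + | out ⊤ | prev + | push {0}
  [4] u=3 | in + | out + | prev ⊥ | push {1,2}
  [5] u=0 | in ⊤ | out ⊤ | prev + | push {3}
  [6] u=1 | in + | out + | prev ⊥ | push {}
  [7] u=2 | in ⊤ | out ⊤ | ==
  [8] u=3 | in ⊤ | out ⊤ | prev + | push {1,2}
  [9] u=1 | in ⊤ | out ⊤ | prev + | push {}
  [10] u=2 | in ⊤ | out ⊤ | ==

Converged values:
  [0] ⊤
  [1] ⊤
  [2] ⊤
  [3] ⊤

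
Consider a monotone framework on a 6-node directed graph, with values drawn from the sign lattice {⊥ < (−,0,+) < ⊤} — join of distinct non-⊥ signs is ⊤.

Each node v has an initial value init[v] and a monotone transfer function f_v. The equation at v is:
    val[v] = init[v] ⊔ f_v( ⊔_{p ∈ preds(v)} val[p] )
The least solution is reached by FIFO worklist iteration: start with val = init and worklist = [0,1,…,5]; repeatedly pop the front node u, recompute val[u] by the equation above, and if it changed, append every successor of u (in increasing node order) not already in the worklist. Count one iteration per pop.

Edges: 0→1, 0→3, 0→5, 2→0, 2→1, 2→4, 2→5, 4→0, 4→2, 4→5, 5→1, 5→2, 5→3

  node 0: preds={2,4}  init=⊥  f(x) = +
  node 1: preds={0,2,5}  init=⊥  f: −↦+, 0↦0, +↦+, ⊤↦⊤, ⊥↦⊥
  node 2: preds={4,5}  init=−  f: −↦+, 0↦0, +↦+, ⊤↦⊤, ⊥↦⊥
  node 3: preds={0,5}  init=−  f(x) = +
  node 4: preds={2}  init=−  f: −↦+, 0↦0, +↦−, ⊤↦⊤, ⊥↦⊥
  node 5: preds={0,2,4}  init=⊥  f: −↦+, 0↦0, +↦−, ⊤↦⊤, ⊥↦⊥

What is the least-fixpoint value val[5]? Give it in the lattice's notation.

⊤

Trace (10 dequeues):
  [1] u=0 | in − | out + | prev ⊥ | push {}
  [2] u=1 | in ⊤ | out ⊤ | prev ⊥ | push {}
  [3] u=2 | in − | out ⊤ | prev − | push {0,1}
  [4] u=3 | in + | out ⊤ | prev − | push {}
  [5] u=4 | in ⊤ | out ⊤ | prev − | push {2}
  [6] u=5 | in ⊤ | out ⊤ | prev ⊥ | push {3}
  [7] u=0 | in ⊤ | out + | ==
  [8] u=1 | in ⊤ | out ⊤ | ==
  [9] u=2 | in ⊤ | out ⊤ | ==
  [10] u=3 | in ⊤ | out ⊤ | ==

Converged values:
  [0] +
  [1] ⊤
  [2] ⊤
  [3] ⊤
  [4] ⊤
  [5] ⊤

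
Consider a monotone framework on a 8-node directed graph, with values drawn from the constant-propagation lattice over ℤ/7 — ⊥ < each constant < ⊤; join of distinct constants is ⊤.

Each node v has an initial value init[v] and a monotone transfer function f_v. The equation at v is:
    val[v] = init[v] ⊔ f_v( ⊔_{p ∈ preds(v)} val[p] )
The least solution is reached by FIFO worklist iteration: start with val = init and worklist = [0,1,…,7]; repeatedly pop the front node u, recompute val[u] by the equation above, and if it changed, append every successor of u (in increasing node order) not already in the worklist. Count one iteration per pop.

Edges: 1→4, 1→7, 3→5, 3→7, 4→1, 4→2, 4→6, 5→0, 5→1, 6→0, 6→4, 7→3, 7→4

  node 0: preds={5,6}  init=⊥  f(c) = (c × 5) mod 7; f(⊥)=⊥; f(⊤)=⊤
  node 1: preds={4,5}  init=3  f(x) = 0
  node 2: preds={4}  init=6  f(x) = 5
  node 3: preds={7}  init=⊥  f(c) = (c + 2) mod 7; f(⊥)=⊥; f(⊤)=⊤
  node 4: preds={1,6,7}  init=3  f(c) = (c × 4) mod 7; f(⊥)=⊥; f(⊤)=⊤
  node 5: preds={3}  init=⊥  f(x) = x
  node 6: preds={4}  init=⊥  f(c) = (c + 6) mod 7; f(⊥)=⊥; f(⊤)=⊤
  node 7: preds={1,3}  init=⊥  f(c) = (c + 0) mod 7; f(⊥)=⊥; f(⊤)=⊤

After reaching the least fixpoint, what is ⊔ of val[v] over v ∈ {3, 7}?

Iteration log — 17 steps:
  step 1. node 0  ⊔preds=⊥  new=⊥  stable
  step 2. node 1  ⊔preds=3  new=⊤  old=3  +wl: 
  step 3. node 2  ⊔preds=3  new=⊤  old=6  +wl: 
  step 4. node 3  ⊔preds=⊥  new=⊥  stable
  step 5. node 4  ⊔preds=⊤  new=⊤  old=3  +wl: 1,2
  step 6. node 5  ⊔preds=⊥  new=⊥  stable
  step 7. node 6  ⊔preds=⊤  new=⊤  old=⊥  +wl: 0,4
  step 8. node 7  ⊔preds=⊤  new=⊤  old=⊥  +wl: 3
  step 9. node 1  ⊔preds=⊤  new=⊤  stable
  step 10. node 2  ⊔preds=⊤  new=⊤  stable
  step 11. node 0  ⊔preds=⊤  new=⊤  old=⊥  +wl: 
  step 12. node 4  ⊔preds=⊤  new=⊤  stable
  step 13. node 3  ⊔preds=⊤  new=⊤  old=⊥  +wl: 5,7
  step 14. node 5  ⊔preds=⊤  new=⊤  old=⊥  +wl: 0,1
  step 15. node 7  ⊔preds=⊤  new=⊤  stable
  step 16. node 0  ⊔preds=⊤  new=⊤  stable
  step 17. node 1  ⊔preds=⊤  new=⊤  stable

Least fixpoint reached:
  node 0: ⊤
  node 1: ⊤
  node 2: ⊤
  node 3: ⊤
  node 4: ⊤
  node 5: ⊤
  node 6: ⊤
  node 7: ⊤

⊤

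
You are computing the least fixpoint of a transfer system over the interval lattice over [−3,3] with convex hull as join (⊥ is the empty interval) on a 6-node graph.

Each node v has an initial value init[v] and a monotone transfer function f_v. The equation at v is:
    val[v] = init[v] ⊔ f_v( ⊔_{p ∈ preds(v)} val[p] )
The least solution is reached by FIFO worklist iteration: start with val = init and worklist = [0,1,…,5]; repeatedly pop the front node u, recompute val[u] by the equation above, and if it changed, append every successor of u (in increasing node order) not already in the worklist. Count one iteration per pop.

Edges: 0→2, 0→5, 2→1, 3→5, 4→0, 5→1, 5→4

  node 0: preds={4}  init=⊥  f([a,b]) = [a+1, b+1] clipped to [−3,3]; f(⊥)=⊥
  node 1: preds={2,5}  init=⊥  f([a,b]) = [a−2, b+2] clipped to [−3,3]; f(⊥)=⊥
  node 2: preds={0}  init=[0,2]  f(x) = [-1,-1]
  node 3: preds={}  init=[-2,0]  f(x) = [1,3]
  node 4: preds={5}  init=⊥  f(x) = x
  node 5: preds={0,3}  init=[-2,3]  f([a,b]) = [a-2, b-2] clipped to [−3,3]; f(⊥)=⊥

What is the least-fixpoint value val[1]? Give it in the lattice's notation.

Iteration log — 14 steps:
  step 1. node 0  ⊔preds=⊥  new=⊥  stable
  step 2. node 1  ⊔preds=[-2,3]  new=[-3,3]  old=⊥  +wl: 
  step 3. node 2  ⊔preds=⊥  new=[-1,2]  old=[0,2]  +wl: 1
  step 4. node 3  ⊔preds=⊥  new=[-2,3]  old=[-2,0]  +wl: 
  step 5. node 4  ⊔preds=[-2,3]  new=[-2,3]  old=⊥  +wl: 0
  step 6. node 5  ⊔preds=[-2,3]  new=[-3,3]  old=[-2,3]  +wl: 4
  step 7. node 1  ⊔preds=[-3,3]  new=[-3,3]  stable
  step 8. node 0  ⊔preds=[-2,3]  new=[-1,3]  old=⊥  +wl: 2,5
  step 9. node 4  ⊔preds=[-3,3]  new=[-3,3]  old=[-2,3]  +wl: 0
  step 10. node 2  ⊔preds=[-1,3]  new=[-1,2]  stable
  step 11. node 5  ⊔preds=[-2,3]  new=[-3,3]  stable
  step 12. node 0  ⊔preds=[-3,3]  new=[-2,3]  old=[-1,3]  +wl: 2,5
  step 13. node 2  ⊔preds=[-2,3]  new=[-1,2]  stable
  step 14. node 5  ⊔preds=[-2,3]  new=[-3,3]  stable

Least fixpoint reached:
  node 0: [-2,3]
  node 1: [-3,3]
  node 2: [-1,2]
  node 3: [-2,3]
  node 4: [-3,3]
  node 5: [-3,3]

[-3,3]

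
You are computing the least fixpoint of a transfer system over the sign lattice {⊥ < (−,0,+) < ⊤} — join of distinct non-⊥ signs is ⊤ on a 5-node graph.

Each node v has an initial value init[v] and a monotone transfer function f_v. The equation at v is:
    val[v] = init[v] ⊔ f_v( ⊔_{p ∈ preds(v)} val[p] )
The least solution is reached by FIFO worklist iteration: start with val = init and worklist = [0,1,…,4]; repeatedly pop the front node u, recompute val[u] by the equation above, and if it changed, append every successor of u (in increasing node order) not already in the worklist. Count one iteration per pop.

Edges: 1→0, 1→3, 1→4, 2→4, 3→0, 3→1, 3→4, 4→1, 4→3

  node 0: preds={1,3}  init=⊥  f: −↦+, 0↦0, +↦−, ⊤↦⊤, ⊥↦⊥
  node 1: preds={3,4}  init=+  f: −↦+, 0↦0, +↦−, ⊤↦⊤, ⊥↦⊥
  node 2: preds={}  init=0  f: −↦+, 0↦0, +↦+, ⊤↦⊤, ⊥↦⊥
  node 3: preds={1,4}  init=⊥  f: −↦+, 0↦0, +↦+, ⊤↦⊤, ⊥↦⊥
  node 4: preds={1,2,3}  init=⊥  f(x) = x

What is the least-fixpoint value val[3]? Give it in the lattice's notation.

Iteration log — 11 steps:
  step 1. node 0  ⊔preds=+  new=−  old=⊥  +wl: 
  step 2. node 1  ⊔preds=⊥  new=+  stable
  step 3. node 2  ⊔preds=⊥  new=0  stable
  step 4. node 3  ⊔preds=+  new=+  old=⊥  +wl: 0,1
  step 5. node 4  ⊔preds=⊤  new=⊤  old=⊥  +wl: 3
  step 6. node 0  ⊔preds=+  new=−  stable
  step 7. node 1  ⊔preds=⊤  new=⊤  old=+  +wl: 0,4
  step 8. node 3  ⊔preds=⊤  new=⊤  old=+  +wl: 1
  step 9. node 0  ⊔preds=⊤  new=⊤  old=−  +wl: 
  step 10. node 4  ⊔preds=⊤  new=⊤  stable
  step 11. node 1  ⊔preds=⊤  new=⊤  stable

Least fixpoint reached:
  node 0: ⊤
  node 1: ⊤
  node 2: 0
  node 3: ⊤
  node 4: ⊤

⊤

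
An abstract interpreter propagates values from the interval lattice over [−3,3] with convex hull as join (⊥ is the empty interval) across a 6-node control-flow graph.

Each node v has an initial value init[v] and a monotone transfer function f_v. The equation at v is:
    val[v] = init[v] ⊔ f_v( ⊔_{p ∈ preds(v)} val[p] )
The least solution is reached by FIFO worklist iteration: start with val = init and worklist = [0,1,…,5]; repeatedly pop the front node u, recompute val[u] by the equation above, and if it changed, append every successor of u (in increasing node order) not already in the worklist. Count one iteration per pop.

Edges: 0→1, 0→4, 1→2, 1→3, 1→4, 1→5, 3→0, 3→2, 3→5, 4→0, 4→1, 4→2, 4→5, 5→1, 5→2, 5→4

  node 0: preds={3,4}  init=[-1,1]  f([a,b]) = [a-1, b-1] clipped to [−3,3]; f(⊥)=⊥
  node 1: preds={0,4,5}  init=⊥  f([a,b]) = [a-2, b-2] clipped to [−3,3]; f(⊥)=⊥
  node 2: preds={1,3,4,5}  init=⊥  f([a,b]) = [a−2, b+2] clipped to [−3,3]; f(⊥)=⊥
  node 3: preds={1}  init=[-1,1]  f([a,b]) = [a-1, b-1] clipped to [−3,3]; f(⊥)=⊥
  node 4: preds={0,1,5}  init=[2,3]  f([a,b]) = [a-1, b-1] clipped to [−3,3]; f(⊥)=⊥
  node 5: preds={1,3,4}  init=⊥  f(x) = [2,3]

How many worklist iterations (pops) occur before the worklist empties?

10

Trace (10 dequeues):
  [1] u=0 | in [-1,3] | out [-2,2] | prev [-1,1] | push {}
  [2] u=1 | in [-2,3] | out [-3,1] | prev ⊥ | push {}
  [3] u=2 | in [-3,3] | out [-3,3] | prev ⊥ | push {}
  [4] u=3 | in [-3,1] | out [-3,1] | prev [-1,1] | push {0,2}
  [5] u=4 | in [-3,2] | out [-3,3] | prev [2,3] | push {1}
  [6] u=5 | in [-3,3] | out [2,3] | prev ⊥ | push {4}
  [7] u=0 | in [-3,3] | out [-3,2] | prev [-2,2] | push {}
  [8] u=2 | in [-3,3] | out [-3,3] | ==
  [9] u=1 | in [-3,3] | out [-3,1] | ==
  [10] u=4 | in [-3,3] | out [-3,3] | ==

Converged values:
  [0] [-3,2]
  [1] [-3,1]
  [2] [-3,3]
  [3] [-3,1]
  [4] [-3,3]
  [5] [2,3]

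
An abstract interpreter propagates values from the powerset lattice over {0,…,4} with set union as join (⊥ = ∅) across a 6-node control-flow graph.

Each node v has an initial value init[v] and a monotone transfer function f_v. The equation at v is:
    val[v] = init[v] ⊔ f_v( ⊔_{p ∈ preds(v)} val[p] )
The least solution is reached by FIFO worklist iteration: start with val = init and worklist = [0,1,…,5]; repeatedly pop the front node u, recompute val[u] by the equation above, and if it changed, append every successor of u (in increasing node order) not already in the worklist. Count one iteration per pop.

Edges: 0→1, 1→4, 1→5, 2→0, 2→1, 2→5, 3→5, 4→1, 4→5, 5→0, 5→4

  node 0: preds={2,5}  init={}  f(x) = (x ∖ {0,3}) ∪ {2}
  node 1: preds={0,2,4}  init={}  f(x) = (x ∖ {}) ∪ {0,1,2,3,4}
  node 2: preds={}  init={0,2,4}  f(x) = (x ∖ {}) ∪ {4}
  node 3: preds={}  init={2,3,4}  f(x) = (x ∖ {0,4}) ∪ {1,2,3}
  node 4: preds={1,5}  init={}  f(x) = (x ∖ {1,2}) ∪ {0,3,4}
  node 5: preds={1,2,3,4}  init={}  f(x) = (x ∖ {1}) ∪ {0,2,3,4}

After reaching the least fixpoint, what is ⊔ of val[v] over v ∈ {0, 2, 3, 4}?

{0,1,2,3,4}

Worklist (9 pops):
  #1 pop 0: in={0,2,4} → {2,4} (was {}); enqueue []
  #2 pop 1: in={0,2,4} → {0,1,2,3,4} (was {}); enqueue []
  #3 pop 2: in={} → {0,2,4} (no change)
  #4 pop 3: in={} → {1,2,3,4} (was {2,3,4}); enqueue []
  #5 pop 4: in={0,1,2,3,4} → {0,3,4} (was {}); enqueue [1]
  #6 pop 5: in={0,1,2,3,4} → {0,2,3,4} (was {}); enqueue [0,4]
  #7 pop 1: in={0,2,3,4} → {0,1,2,3,4} (no change)
  #8 pop 0: in={0,2,3,4} → {2,4} (no change)
  #9 pop 4: in={0,1,2,3,4} → {0,3,4} (no change)

Fixpoint:
  val[0] = {2,4}
  val[1] = {0,1,2,3,4}
  val[2] = {0,2,4}
  val[3] = {1,2,3,4}
  val[4] = {0,3,4}
  val[5] = {0,2,3,4}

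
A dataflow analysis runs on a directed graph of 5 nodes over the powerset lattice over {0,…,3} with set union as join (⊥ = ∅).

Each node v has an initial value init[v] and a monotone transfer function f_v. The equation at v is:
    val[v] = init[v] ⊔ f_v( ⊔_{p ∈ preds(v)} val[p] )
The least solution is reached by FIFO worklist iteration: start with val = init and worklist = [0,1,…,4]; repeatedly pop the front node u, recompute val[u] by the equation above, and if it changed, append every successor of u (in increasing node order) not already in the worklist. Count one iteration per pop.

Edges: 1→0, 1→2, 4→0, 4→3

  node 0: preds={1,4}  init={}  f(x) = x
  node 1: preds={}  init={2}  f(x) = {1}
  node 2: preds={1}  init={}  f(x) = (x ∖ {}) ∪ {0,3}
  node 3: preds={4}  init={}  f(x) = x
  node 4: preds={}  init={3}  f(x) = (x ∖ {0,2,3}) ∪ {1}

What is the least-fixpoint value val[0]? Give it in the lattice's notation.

Trace (7 dequeues):
  [1] u=0 | in {2,3} | out {2,3} | prev {} | push {}
  [2] u=1 | in {} | out {1,2} | prev {2} | push {0}
  [3] u=2 | in {1,2} | out {0,1,2,3} | prev {} | push {}
  [4] u=3 | in {3} | out {3} | prev {} | push {}
  [5] u=4 | in {} | out {1,3} | prev {3} | push {3}
  [6] u=0 | in {1,2,3} | out {1,2,3} | prev {2,3} | push {}
  [7] u=3 | in {1,3} | out {1,3} | prev {3} | push {}

Converged values:
  [0] {1,2,3}
  [1] {1,2}
  [2] {0,1,2,3}
  [3] {1,3}
  [4] {1,3}

{1,2,3}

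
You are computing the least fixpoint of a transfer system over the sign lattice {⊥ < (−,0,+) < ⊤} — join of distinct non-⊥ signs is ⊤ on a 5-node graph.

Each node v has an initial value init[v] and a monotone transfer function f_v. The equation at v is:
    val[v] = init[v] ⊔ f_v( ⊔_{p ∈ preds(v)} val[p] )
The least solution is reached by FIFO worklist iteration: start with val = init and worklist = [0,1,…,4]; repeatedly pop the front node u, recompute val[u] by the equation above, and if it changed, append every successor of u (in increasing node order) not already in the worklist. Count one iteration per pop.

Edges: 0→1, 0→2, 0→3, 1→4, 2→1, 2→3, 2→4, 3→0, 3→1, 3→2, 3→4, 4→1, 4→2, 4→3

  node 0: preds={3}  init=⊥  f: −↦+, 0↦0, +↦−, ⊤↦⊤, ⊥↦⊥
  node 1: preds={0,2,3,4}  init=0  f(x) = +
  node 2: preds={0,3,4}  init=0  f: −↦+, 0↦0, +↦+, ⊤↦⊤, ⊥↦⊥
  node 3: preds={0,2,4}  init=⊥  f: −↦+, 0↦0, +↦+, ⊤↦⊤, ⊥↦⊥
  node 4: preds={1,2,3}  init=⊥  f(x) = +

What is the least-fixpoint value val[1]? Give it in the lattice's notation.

Worklist (15 pops):
  #1 pop 0: in=⊥ → ⊥ (no change)
  #2 pop 1: in=0 → ⊤ (was 0); enqueue []
  #3 pop 2: in=⊥ → 0 (no change)
  #4 pop 3: in=0 → 0 (was ⊥); enqueue [0,1,2]
  #5 pop 4: in=⊤ → + (was ⊥); enqueue [3]
  #6 pop 0: in=0 → 0 (was ⊥); enqueue []
  #7 pop 1: in=⊤ → ⊤ (no change)
  #8 pop 2: in=⊤ → ⊤ (was 0); enqueue [1,4]
  #9 pop 3: in=⊤ → ⊤ (was 0); enqueue [0,2]
  #10 pop 1: in=⊤ → ⊤ (no change)
  #11 pop 4: in=⊤ → + (no change)
  #12 pop 0: in=⊤ → ⊤ (was 0); enqueue [1,3]
  #13 pop 2: in=⊤ → ⊤ (no change)
  #14 pop 1: in=⊤ → ⊤ (no change)
  #15 pop 3: in=⊤ → ⊤ (no change)

Fixpoint:
  val[0] = ⊤
  val[1] = ⊤
  val[2] = ⊤
  val[3] = ⊤
  val[4] = +

⊤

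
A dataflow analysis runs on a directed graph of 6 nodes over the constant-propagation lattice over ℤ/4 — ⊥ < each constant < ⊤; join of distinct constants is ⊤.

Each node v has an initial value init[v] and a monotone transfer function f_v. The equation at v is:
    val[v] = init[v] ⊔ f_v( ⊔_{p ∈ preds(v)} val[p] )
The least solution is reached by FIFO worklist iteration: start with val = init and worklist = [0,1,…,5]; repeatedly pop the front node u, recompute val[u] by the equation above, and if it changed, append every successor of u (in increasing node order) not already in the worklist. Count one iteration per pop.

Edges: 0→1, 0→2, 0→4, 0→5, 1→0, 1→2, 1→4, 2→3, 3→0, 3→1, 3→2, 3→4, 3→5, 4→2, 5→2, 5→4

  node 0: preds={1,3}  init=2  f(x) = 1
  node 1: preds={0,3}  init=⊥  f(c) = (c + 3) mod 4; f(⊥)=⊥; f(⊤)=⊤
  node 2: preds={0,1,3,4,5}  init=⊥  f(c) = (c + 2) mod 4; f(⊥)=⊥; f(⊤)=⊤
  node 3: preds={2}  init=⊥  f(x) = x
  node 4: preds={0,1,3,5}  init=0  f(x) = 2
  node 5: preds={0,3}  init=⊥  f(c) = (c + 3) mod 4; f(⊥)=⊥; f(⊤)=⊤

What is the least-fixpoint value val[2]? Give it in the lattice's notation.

⊤

Worklist (10 pops):
  #1 pop 0: in=⊥ → ⊤ (was 2); enqueue []
  #2 pop 1: in=⊤ → ⊤ (was ⊥); enqueue [0]
  #3 pop 2: in=⊤ → ⊤ (was ⊥); enqueue []
  #4 pop 3: in=⊤ → ⊤ (was ⊥); enqueue [1,2]
  #5 pop 4: in=⊤ → ⊤ (was 0); enqueue []
  #6 pop 5: in=⊤ → ⊤ (was ⊥); enqueue [4]
  #7 pop 0: in=⊤ → ⊤ (no change)
  #8 pop 1: in=⊤ → ⊤ (no change)
  #9 pop 2: in=⊤ → ⊤ (no change)
  #10 pop 4: in=⊤ → ⊤ (no change)

Fixpoint:
  val[0] = ⊤
  val[1] = ⊤
  val[2] = ⊤
  val[3] = ⊤
  val[4] = ⊤
  val[5] = ⊤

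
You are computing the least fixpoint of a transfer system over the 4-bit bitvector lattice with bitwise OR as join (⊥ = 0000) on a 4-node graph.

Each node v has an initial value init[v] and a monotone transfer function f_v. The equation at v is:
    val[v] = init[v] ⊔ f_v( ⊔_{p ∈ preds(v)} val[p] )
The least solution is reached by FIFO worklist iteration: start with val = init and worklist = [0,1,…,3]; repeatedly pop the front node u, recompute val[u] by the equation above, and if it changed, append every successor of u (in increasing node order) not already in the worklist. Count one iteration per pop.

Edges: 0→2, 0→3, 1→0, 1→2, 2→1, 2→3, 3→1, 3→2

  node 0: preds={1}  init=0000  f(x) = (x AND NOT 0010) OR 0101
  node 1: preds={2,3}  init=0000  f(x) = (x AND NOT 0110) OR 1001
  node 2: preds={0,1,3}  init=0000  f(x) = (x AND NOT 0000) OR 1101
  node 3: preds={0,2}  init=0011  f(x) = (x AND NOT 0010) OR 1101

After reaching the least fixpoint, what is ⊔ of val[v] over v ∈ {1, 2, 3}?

1111

Iteration log — 8 steps:
  step 1. node 0  ⊔preds=0000  new=0101  old=0000  +wl: 
  step 2. node 1  ⊔preds=0011  new=1001  old=0000  +wl: 0
  step 3. node 2  ⊔preds=1111  new=1111  old=0000  +wl: 1
  step 4. node 3  ⊔preds=1111  new=1111  old=0011  +wl: 2
  step 5. node 0  ⊔preds=1001  new=1101  old=0101  +wl: 3
  step 6. node 1  ⊔preds=1111  new=1001  stable
  step 7. node 2  ⊔preds=1111  new=1111  stable
  step 8. node 3  ⊔preds=1111  new=1111  stable

Least fixpoint reached:
  node 0: 1101
  node 1: 1001
  node 2: 1111
  node 3: 1111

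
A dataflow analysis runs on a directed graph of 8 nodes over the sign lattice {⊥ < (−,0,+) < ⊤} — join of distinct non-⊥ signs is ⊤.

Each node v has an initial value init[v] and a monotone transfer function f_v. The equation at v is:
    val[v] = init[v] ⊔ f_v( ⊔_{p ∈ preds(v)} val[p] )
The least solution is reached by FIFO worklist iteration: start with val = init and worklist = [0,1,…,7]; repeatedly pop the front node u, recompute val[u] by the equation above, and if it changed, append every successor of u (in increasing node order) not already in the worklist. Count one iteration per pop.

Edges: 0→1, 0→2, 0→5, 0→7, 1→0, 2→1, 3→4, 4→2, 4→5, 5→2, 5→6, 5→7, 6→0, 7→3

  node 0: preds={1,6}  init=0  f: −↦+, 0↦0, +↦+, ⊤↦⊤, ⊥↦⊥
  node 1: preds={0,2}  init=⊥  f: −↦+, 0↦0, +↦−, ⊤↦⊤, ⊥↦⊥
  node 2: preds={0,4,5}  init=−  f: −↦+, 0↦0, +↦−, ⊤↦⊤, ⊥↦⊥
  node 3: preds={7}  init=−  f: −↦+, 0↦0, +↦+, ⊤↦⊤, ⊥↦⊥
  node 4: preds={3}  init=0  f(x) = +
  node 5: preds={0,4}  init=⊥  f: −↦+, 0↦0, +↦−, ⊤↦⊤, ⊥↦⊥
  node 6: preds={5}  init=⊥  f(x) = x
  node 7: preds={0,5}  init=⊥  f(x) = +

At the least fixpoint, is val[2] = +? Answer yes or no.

no

Iteration log — 15 steps:
  step 1. node 0  ⊔preds=⊥  new=0  stable
  step 2. node 1  ⊔preds=⊤  new=⊤  old=⊥  +wl: 0
  step 3. node 2  ⊔preds=0  new=⊤  old=−  +wl: 1
  step 4. node 3  ⊔preds=⊥  new=−  stable
  step 5. node 4  ⊔preds=−  new=⊤  old=0  +wl: 2
  step 6. node 5  ⊔preds=⊤  new=⊤  old=⊥  +wl: 
  step 7. node 6  ⊔preds=⊤  new=⊤  old=⊥  +wl: 
  step 8. node 7  ⊔preds=⊤  new=+  old=⊥  +wl: 3
  step 9. node 0  ⊔preds=⊤  new=⊤  old=0  +wl: 5,7
  step 10. node 1  ⊔preds=⊤  new=⊤  stable
  step 11. node 2  ⊔preds=⊤  new=⊤  stable
  step 12. node 3  ⊔preds=+  new=⊤  old=−  +wl: 4
  step 13. node 5  ⊔preds=⊤  new=⊤  stable
  step 14. node 7  ⊔preds=⊤  new=+  stable
  step 15. node 4  ⊔preds=⊤  new=⊤  stable

Least fixpoint reached:
  node 0: ⊤
  node 1: ⊤
  node 2: ⊤
  node 3: ⊤
  node 4: ⊤
  node 5: ⊤
  node 6: ⊤
  node 7: +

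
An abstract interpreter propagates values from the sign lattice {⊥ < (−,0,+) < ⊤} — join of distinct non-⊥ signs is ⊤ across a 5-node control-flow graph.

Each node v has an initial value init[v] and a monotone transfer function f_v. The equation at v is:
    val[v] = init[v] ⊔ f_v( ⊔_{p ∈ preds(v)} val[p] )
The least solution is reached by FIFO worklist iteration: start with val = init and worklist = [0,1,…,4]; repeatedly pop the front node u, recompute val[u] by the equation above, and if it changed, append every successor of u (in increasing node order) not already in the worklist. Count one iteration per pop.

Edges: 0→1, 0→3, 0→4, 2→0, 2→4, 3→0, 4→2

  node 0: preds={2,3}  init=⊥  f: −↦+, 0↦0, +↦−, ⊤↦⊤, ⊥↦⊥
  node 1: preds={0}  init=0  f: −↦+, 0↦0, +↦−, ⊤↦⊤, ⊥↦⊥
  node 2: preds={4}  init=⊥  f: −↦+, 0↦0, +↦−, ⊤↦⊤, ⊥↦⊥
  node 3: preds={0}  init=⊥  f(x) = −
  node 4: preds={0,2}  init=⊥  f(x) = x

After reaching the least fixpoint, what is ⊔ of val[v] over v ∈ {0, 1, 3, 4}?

Trace (17 dequeues):
  [1] u=0 | in ⊥ | out ⊥ | ==
  [2] u=1 | in ⊥ | out 0 | ==
  [3] u=2 | in ⊥ | out ⊥ | ==
  [4] u=3 | in ⊥ | out − | prev ⊥ | push {0}
  [5] u=4 | in ⊥ | out ⊥ | ==
  [6] u=0 | in − | out + | prev ⊥ | push {1,3,4}
  [7] u=1 | in + | out ⊤ | prev 0 | push {}
  [8] u=3 | in + | out − | ==
  [9] u=4 | in + | out + | prev ⊥ | push {2}
  [10] u=2 | in + | out − | prev ⊥ | push {0,4}
  [11] u=0 | in − | out + | ==
  [12] u=4 | in ⊤ | out ⊤ | prev + | push {2}
  [13] u=2 | in ⊤ | out ⊤ | prev − | push {0,4}
  [14] u=0 | in ⊤ | out ⊤ | prev + | push {1,3}
  [15] u=4 | in ⊤ | out ⊤ | ==
  [16] u=1 | in ⊤ | out ⊤ | ==
  [17] u=3 | in ⊤ | out − | ==

Converged values:
  [0] ⊤
  [1] ⊤
  [2] ⊤
  [3] −
  [4] ⊤

⊤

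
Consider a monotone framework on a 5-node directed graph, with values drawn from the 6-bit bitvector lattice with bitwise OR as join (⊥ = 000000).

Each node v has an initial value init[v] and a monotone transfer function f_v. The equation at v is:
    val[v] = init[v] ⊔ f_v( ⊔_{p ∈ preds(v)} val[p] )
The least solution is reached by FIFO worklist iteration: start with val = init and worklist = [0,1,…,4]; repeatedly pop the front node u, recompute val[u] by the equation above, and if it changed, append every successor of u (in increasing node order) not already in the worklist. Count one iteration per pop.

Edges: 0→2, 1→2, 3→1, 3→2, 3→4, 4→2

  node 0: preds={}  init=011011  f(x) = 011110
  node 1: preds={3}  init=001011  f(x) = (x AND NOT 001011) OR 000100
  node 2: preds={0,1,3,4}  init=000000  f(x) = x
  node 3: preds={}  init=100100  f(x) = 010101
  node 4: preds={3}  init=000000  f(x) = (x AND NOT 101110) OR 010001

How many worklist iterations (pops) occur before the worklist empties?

Worklist (7 pops):
  #1 pop 0: in=000000 → 011111 (was 011011); enqueue []
  #2 pop 1: in=100100 → 101111 (was 001011); enqueue []
  #3 pop 2: in=111111 → 111111 (was 000000); enqueue []
  #4 pop 3: in=000000 → 110101 (was 100100); enqueue [1,2]
  #5 pop 4: in=110101 → 010001 (was 000000); enqueue []
  #6 pop 1: in=110101 → 111111 (was 101111); enqueue []
  #7 pop 2: in=111111 → 111111 (no change)

Fixpoint:
  val[0] = 011111
  val[1] = 111111
  val[2] = 111111
  val[3] = 110101
  val[4] = 010001

7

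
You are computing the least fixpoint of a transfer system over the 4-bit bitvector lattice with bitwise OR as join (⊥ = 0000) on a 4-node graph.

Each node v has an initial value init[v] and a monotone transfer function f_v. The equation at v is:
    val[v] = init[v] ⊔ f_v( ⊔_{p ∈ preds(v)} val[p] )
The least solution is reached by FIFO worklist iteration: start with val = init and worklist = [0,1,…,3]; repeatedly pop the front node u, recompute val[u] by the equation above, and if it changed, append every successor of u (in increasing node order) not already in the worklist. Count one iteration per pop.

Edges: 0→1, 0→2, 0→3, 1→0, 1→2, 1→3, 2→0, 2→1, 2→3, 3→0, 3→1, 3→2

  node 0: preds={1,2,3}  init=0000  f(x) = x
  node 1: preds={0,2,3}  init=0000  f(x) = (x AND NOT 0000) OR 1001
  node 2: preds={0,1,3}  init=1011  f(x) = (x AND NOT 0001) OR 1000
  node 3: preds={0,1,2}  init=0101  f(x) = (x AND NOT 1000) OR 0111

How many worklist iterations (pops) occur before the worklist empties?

Trace (7 dequeues):
  [1] u=0 | in 1111 | out 1111 | prev 0000 | push {}
  [2] u=1 | in 1111 | out 1111 | prev 0000 | push {0}
  [3] u=2 | in 1111 | out 1111 | prev 1011 | push {1}
  [4] u=3 | in 1111 | out 0111 | prev 0101 | push {2}
  [5] u=0 | in 1111 | out 1111 | ==
  [6] u=1 | in 1111 | out 1111 | ==
  [7] u=2 | in 1111 | out 1111 | ==

Converged values:
  [0] 1111
  [1] 1111
  [2] 1111
  [3] 0111

7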